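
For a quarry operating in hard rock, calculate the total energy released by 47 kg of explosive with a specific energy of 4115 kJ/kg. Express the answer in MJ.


193.405 MJ

Energy = mass * specific_energy / 1000
= 47 * 4115 / 1000
= 193405 / 1000
= 193.405 MJ


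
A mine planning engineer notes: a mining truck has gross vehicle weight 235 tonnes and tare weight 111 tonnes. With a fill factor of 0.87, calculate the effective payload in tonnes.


107.88 tonnes

Maximum payload = gross - tare
= 235 - 111 = 124 tonnes
Effective payload = max payload * fill factor
= 124 * 0.87
= 107.88 tonnes


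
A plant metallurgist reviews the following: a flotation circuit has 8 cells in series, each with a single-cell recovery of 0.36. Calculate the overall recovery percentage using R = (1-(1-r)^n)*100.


Complement of single-cell recovery:
1 - r = 1 - 0.36 = 0.64
Raise to power n:
(1 - r)^8 = 0.64^8 = 0.02814749767
Overall recovery:
R = (1 - 0.02814749767) * 100
= 97.1853%

97.1853%


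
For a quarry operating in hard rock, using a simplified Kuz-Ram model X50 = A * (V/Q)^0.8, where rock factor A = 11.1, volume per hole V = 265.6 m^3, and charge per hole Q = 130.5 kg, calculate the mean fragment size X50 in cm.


Compute V/Q:
V/Q = 265.6 / 130.5 = 2.035249042
Raise to the power 0.8:
(V/Q)^0.8 = 2.035249042^0.8 = 1.765607021
Multiply by A:
X50 = 11.1 * 1.765607021
= 19.5982 cm

19.5982 cm


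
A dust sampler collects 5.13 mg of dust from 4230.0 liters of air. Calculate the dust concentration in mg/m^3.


1.2128 mg/m^3

Convert liters to m^3: 1 m^3 = 1000 L
Concentration = mass / volume * 1000
= 5.13 / 4230.0 * 1000
= 0.001212765957 * 1000
= 1.2128 mg/m^3


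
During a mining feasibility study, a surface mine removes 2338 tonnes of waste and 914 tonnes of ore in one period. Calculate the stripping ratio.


Stripping ratio = waste tonnage / ore tonnage
= 2338 / 914
= 2.558

2.558


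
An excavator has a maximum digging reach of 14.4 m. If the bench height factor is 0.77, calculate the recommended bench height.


11.088 m

Bench height = reach * factor
= 14.4 * 0.77
= 11.088 m


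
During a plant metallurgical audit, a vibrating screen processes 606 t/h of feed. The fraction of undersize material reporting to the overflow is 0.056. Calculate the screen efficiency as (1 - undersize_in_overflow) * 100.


94.4%

Screen efficiency = (1 - fraction of undersize in overflow) * 100
= (1 - 0.056) * 100
= 0.944 * 100
= 94.4%


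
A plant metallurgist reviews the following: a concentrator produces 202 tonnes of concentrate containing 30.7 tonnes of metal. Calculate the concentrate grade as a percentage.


15.198%

Grade = (metal in concentrate / concentrate mass) * 100
= (30.7 / 202) * 100
= 0.151980198 * 100
= 15.198%


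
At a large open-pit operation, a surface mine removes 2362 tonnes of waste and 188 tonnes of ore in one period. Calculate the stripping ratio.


Stripping ratio = waste tonnage / ore tonnage
= 2362 / 188
= 12.5638

12.5638


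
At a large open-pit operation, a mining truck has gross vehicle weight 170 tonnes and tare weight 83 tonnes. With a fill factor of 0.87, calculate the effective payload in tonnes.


75.69 tonnes

Maximum payload = gross - tare
= 170 - 83 = 87 tonnes
Effective payload = max payload * fill factor
= 87 * 0.87
= 75.69 tonnes


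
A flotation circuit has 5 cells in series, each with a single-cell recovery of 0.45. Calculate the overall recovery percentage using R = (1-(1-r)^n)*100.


Complement of single-cell recovery:
1 - r = 1 - 0.45 = 0.55
Raise to power n:
(1 - r)^5 = 0.55^5 = 0.0503284375
Overall recovery:
R = (1 - 0.0503284375) * 100
= 94.9672%

94.9672%


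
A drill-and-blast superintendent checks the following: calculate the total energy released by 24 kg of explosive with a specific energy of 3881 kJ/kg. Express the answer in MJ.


93.144 MJ

Energy = mass * specific_energy / 1000
= 24 * 3881 / 1000
= 93144 / 1000
= 93.144 MJ


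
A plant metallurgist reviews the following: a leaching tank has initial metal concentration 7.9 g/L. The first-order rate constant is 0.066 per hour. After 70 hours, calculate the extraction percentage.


Compute the exponent:
-k * t = -0.066 * 70 = -4.62
Remaining concentration:
C = 7.9 * exp(-4.62)
= 7.9 * 0.009852796061
= 0.07783708888 g/L
Extracted = 7.9 - 0.07783708888 = 7.822162911 g/L
Extraction % = 7.822162911 / 7.9 * 100
= 99.0147%

99.0147%


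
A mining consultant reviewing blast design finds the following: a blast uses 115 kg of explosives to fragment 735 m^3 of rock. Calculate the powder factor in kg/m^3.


Powder factor = explosive mass / rock volume
= 115 / 735
= 0.1565 kg/m^3

0.1565 kg/m^3


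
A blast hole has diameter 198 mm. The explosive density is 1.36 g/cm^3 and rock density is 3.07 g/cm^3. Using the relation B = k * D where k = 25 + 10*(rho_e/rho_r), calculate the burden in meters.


5.8271 m

First, compute k:
rho_e / rho_r = 1.36 / 3.07 = 0.4429967427
k = 25 + 10 * 0.4429967427 = 29.42996743
Then, compute burden:
B = k * D / 1000 = 29.42996743 * 198 / 1000
= 5827.13355 / 1000
= 5.8271 m


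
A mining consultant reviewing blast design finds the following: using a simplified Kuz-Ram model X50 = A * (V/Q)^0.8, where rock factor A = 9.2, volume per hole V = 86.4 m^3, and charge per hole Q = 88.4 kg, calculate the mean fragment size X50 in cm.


Compute V/Q:
V/Q = 86.4 / 88.4 = 0.9773755656
Raise to the power 0.8:
(V/Q)^0.8 = 0.9773755656^0.8 = 0.981859128
Multiply by A:
X50 = 9.2 * 0.981859128
= 9.0331 cm

9.0331 cm


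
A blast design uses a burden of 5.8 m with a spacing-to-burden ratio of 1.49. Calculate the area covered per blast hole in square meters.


First, find the spacing:
Spacing = burden * ratio = 5.8 * 1.49
= 8.642 m
Then, calculate the area:
Area = burden * spacing = 5.8 * 8.642
= 50.1236 m^2

50.1236 m^2


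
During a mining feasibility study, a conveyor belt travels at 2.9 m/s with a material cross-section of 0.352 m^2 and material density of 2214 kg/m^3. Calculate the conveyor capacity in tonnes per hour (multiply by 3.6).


8136.1843 t/h

Volumetric flow = speed * area
= 2.9 * 0.352 = 1.0208 m^3/s
Mass flow = volumetric * density
= 1.0208 * 2214 = 2260.0512 kg/s
Convert to t/h: multiply by 3.6
Capacity = 2260.0512 * 3.6
= 8136.1843 t/h


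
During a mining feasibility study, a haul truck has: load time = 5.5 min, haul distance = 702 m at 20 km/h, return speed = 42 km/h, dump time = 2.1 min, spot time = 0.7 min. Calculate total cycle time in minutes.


Convert haul speed to m/min: 20 * 1000/60 = 333.3333333 m/min
Haul time = 702 / 333.3333333 = 2.106 min
Convert return speed to m/min: 42 * 1000/60 = 700 m/min
Return time = 702 / 700 = 1.002857143 min
Total cycle time:
= 5.5 + 2.106 + 2.1 + 1.002857143 + 0.7
= 11.4089 min

11.4089 min


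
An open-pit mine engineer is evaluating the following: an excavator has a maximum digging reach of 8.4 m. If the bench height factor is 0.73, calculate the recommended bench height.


Bench height = reach * factor
= 8.4 * 0.73
= 6.132 m

6.132 m


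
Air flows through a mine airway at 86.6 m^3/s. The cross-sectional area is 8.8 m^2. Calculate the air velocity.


Velocity = flow rate / cross-sectional area
= 86.6 / 8.8
= 9.8409 m/s

9.8409 m/s


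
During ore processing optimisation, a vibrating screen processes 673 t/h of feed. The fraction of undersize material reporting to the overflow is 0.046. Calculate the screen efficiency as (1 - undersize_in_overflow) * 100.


Screen efficiency = (1 - fraction of undersize in overflow) * 100
= (1 - 0.046) * 100
= 0.954 * 100
= 95.4%

95.4%


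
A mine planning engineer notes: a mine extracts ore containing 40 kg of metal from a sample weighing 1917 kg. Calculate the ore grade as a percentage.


2.0866%

Ore grade = (metal mass / ore mass) * 100
= (40 / 1917) * 100
= 0.02086593636 * 100
= 2.0866%


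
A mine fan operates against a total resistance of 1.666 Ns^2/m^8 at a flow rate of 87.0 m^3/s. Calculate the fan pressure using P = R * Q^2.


12609.954 Pa

Compute Q^2:
Q^2 = 87.0^2 = 7569.0
Compute pressure:
P = R * Q^2 = 1.666 * 7569.0
= 12609.954 Pa


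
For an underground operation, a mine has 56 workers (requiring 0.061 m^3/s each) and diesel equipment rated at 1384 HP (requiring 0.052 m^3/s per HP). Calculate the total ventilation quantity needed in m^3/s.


75.384 m^3/s

Airflow for workers:
Q_people = 56 * 0.061 = 3.416 m^3/s
Airflow for diesel equipment:
Q_diesel = 1384 * 0.052 = 71.968 m^3/s
Total ventilation:
Q_total = 3.416 + 71.968
= 75.384 m^3/s


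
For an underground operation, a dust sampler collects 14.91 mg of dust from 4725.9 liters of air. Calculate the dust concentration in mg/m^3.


Convert liters to m^3: 1 m^3 = 1000 L
Concentration = mass / volume * 1000
= 14.91 / 4725.9 * 1000
= 0.003154954612 * 1000
= 3.155 mg/m^3

3.155 mg/m^3


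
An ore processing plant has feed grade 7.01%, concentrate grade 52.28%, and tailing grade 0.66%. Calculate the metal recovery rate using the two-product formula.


Using the two-product formula:
R = 100 * c * (f - t) / (f * (c - t))
Numerator = 100 * 52.28 * (7.01 - 0.66)
= 100 * 52.28 * 6.35
= 33197.8
Denominator = 7.01 * (52.28 - 0.66)
= 7.01 * 51.62
= 361.8562
R = 33197.8 / 361.8562
= 91.7431%

91.7431%


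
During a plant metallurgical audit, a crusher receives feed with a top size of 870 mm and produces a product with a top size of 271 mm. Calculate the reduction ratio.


Reduction ratio = feed size / product size
= 870 / 271
= 3.2103

3.2103


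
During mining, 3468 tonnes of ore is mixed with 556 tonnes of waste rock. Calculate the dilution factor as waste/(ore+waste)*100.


13.8171%

Total material = ore + waste
= 3468 + 556 = 4024 tonnes
Dilution = waste / total * 100
= 556 / 4024 * 100
= 0.1381709742 * 100
= 13.8171%


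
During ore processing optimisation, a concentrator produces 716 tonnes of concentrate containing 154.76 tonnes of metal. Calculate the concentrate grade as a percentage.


21.6145%

Grade = (metal in concentrate / concentrate mass) * 100
= (154.76 / 716) * 100
= 0.2161452514 * 100
= 21.6145%


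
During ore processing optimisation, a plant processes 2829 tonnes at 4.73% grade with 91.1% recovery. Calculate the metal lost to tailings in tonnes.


Total metal in feed:
= 2829 * 4.73 / 100 = 133.8117 tonnes
Metal recovered:
= 133.8117 * 91.1 / 100 = 121.9024587 tonnes
Metal lost to tailings:
= 133.8117 - 121.9024587
= 11.9092 tonnes

11.9092 tonnes


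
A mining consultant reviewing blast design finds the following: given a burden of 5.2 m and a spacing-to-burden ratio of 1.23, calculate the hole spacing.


6.396 m

Spacing = burden * ratio
= 5.2 * 1.23
= 6.396 m


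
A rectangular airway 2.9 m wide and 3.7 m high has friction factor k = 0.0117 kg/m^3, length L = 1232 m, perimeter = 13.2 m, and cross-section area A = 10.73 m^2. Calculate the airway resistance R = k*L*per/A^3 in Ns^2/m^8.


Compute the numerator:
k * L * per = 0.0117 * 1232 * 13.2
= 190.27008
Compute the denominator:
A^3 = 10.73^3 = 1235.376017
Resistance:
R = 190.27008 / 1235.376017
= 0.154 Ns^2/m^8

0.154 Ns^2/m^8


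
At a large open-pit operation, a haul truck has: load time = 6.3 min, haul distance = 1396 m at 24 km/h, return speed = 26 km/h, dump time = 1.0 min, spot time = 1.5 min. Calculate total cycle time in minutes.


15.5115 min

Convert haul speed to m/min: 24 * 1000/60 = 400 m/min
Haul time = 1396 / 400 = 3.49 min
Convert return speed to m/min: 26 * 1000/60 = 433.3333333 m/min
Return time = 1396 / 433.3333333 = 3.221538462 min
Total cycle time:
= 6.3 + 3.49 + 1.0 + 3.221538462 + 1.5
= 15.5115 min


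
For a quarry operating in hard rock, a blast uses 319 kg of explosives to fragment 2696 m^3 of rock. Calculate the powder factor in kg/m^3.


Powder factor = explosive mass / rock volume
= 319 / 2696
= 0.1183 kg/m^3

0.1183 kg/m^3


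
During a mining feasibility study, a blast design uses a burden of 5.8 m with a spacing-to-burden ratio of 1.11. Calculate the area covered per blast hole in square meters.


First, find the spacing:
Spacing = burden * ratio = 5.8 * 1.11
= 6.438 m
Then, calculate the area:
Area = burden * spacing = 5.8 * 6.438
= 37.3404 m^2

37.3404 m^2


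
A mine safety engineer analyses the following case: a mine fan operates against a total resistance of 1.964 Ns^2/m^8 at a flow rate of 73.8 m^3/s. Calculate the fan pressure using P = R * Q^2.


Compute Q^2:
Q^2 = 73.8^2 = 5446.44
Compute pressure:
P = R * Q^2 = 1.964 * 5446.44
= 10696.8082 Pa

10696.8082 Pa


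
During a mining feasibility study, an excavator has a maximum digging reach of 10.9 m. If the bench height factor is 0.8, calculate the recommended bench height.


Bench height = reach * factor
= 10.9 * 0.8
= 8.72 m

8.72 m


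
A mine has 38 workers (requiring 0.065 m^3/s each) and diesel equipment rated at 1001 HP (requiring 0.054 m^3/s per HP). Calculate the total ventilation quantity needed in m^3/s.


56.524 m^3/s

Airflow for workers:
Q_people = 38 * 0.065 = 2.47 m^3/s
Airflow for diesel equipment:
Q_diesel = 1001 * 0.054 = 54.054 m^3/s
Total ventilation:
Q_total = 2.47 + 54.054
= 56.524 m^3/s


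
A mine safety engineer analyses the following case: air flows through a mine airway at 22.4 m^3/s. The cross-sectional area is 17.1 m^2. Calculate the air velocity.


1.3099 m/s

Velocity = flow rate / cross-sectional area
= 22.4 / 17.1
= 1.3099 m/s


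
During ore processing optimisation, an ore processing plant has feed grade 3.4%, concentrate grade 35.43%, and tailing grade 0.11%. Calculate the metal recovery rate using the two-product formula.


Using the two-product formula:
R = 100 * c * (f - t) / (f * (c - t))
Numerator = 100 * 35.43 * (3.4 - 0.11)
= 100 * 35.43 * 3.29
= 11656.47
Denominator = 3.4 * (35.43 - 0.11)
= 3.4 * 35.32
= 120.088
R = 11656.47 / 120.088
= 97.0661%

97.0661%


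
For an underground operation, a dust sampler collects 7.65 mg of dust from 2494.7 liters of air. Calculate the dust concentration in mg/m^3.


3.0665 mg/m^3

Convert liters to m^3: 1 m^3 = 1000 L
Concentration = mass / volume * 1000
= 7.65 / 2494.7 * 1000
= 0.003066500982 * 1000
= 3.0665 mg/m^3


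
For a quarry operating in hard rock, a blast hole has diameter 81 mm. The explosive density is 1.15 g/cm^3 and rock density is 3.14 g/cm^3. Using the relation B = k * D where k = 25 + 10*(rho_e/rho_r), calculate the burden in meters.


First, compute k:
rho_e / rho_r = 1.15 / 3.14 = 0.3662420382
k = 25 + 10 * 0.3662420382 = 28.66242038
Then, compute burden:
B = k * D / 1000 = 28.66242038 * 81 / 1000
= 2321.656051 / 1000
= 2.3217 m

2.3217 m


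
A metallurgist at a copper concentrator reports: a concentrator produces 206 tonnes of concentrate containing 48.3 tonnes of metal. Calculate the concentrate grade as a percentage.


Grade = (metal in concentrate / concentrate mass) * 100
= (48.3 / 206) * 100
= 0.2344660194 * 100
= 23.4466%

23.4466%


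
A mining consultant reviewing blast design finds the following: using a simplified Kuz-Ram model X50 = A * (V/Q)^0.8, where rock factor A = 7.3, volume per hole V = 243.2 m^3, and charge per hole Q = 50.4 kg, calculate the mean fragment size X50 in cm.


25.7128 cm

Compute V/Q:
V/Q = 243.2 / 50.4 = 4.825396825
Raise to the power 0.8:
(V/Q)^0.8 = 4.825396825^0.8 = 3.522300686
Multiply by A:
X50 = 7.3 * 3.522300686
= 25.7128 cm


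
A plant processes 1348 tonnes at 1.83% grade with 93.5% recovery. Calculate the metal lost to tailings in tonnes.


Total metal in feed:
= 1348 * 1.83 / 100 = 24.6684 tonnes
Metal recovered:
= 24.6684 * 93.5 / 100 = 23.064954 tonnes
Metal lost to tailings:
= 24.6684 - 23.064954
= 1.6034 tonnes

1.6034 tonnes


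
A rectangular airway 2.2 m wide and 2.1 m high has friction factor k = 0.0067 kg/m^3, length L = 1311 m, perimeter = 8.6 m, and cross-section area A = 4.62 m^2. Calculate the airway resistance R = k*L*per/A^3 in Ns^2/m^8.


Compute the numerator:
k * L * per = 0.0067 * 1311 * 8.6
= 75.53982
Compute the denominator:
A^3 = 4.62^3 = 98.611128
Resistance:
R = 75.53982 / 98.611128
= 0.766 Ns^2/m^8

0.766 Ns^2/m^8


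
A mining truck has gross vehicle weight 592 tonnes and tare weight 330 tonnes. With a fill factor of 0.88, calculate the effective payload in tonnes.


Maximum payload = gross - tare
= 592 - 330 = 262 tonnes
Effective payload = max payload * fill factor
= 262 * 0.88
= 230.56 tonnes

230.56 tonnes


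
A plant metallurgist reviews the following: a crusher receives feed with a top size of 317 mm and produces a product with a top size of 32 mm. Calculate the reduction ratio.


Reduction ratio = feed size / product size
= 317 / 32
= 9.9063

9.9063


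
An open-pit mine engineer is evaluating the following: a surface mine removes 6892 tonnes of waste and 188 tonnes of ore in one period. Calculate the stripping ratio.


36.6596

Stripping ratio = waste tonnage / ore tonnage
= 6892 / 188
= 36.6596


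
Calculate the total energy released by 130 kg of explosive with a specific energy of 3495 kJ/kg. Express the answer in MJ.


Energy = mass * specific_energy / 1000
= 130 * 3495 / 1000
= 454350 / 1000
= 454.35 MJ

454.35 MJ


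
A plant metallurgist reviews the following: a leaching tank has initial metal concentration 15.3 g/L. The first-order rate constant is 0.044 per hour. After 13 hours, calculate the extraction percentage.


43.5604%

Compute the exponent:
-k * t = -0.044 * 13 = -0.572
Remaining concentration:
C = 15.3 * exp(-0.572)
= 15.3 * 0.5643955181
= 8.635251427 g/L
Extracted = 15.3 - 8.635251427 = 6.664748573 g/L
Extraction % = 6.664748573 / 15.3 * 100
= 43.5604%


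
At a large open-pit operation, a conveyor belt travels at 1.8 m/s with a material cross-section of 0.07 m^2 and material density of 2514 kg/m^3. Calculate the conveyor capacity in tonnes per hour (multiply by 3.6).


1140.3504 t/h

Volumetric flow = speed * area
= 1.8 * 0.07 = 0.126 m^3/s
Mass flow = volumetric * density
= 0.126 * 2514 = 316.764 kg/s
Convert to t/h: multiply by 3.6
Capacity = 316.764 * 3.6
= 1140.3504 t/h


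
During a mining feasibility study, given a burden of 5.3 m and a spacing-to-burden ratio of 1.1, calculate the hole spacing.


Spacing = burden * ratio
= 5.3 * 1.1
= 5.83 m

5.83 m


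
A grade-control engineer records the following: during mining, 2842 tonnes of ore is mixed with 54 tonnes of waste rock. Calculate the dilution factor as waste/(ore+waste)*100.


1.8646%

Total material = ore + waste
= 2842 + 54 = 2896 tonnes
Dilution = waste / total * 100
= 54 / 2896 * 100
= 0.01864640884 * 100
= 1.8646%


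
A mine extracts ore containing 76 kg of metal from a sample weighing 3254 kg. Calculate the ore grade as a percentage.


Ore grade = (metal mass / ore mass) * 100
= (76 / 3254) * 100
= 0.0233558697 * 100
= 2.3356%

2.3356%


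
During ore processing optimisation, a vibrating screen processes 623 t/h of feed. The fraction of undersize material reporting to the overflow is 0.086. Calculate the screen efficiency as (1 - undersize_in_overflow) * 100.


91.4%

Screen efficiency = (1 - fraction of undersize in overflow) * 100
= (1 - 0.086) * 100
= 0.914 * 100
= 91.4%


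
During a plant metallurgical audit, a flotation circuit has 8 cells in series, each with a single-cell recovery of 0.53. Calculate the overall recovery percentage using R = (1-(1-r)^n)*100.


99.7619%

Complement of single-cell recovery:
1 - r = 1 - 0.53 = 0.47
Raise to power n:
(1 - r)^8 = 0.47^8 = 0.002381128666
Overall recovery:
R = (1 - 0.002381128666) * 100
= 99.7619%


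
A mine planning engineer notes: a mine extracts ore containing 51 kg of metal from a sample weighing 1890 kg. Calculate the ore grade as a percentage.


Ore grade = (metal mass / ore mass) * 100
= (51 / 1890) * 100
= 0.02698412698 * 100
= 2.6984%

2.6984%


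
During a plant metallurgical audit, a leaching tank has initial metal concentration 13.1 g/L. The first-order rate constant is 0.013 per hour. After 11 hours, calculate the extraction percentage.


Compute the exponent:
-k * t = -0.013 * 11 = -0.143
Remaining concentration:
C = 13.1 * exp(-0.143)
= 13.1 * 0.8667540689
= 11.3544783 g/L
Extracted = 13.1 - 11.3544783 = 1.745521697 g/L
Extraction % = 1.745521697 / 13.1 * 100
= 13.3246%

13.3246%


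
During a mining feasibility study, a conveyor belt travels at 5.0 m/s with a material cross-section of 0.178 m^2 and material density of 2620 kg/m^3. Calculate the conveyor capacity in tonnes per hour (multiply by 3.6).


Volumetric flow = speed * area
= 5.0 * 0.178 = 0.89 m^3/s
Mass flow = volumetric * density
= 0.89 * 2620 = 2331.8 kg/s
Convert to t/h: multiply by 3.6
Capacity = 2331.8 * 3.6
= 8394.48 t/h

8394.48 t/h


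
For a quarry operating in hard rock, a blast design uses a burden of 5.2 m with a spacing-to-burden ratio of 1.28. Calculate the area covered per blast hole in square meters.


First, find the spacing:
Spacing = burden * ratio = 5.2 * 1.28
= 6.656 m
Then, calculate the area:
Area = burden * spacing = 5.2 * 6.656
= 34.6112 m^2

34.6112 m^2


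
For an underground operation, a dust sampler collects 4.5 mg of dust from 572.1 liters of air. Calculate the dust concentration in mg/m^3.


7.8658 mg/m^3

Convert liters to m^3: 1 m^3 = 1000 L
Concentration = mass / volume * 1000
= 4.5 / 572.1 * 1000
= 0.007865757735 * 1000
= 7.8658 mg/m^3


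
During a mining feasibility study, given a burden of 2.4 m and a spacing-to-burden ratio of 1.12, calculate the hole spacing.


Spacing = burden * ratio
= 2.4 * 1.12
= 2.688 m

2.688 m


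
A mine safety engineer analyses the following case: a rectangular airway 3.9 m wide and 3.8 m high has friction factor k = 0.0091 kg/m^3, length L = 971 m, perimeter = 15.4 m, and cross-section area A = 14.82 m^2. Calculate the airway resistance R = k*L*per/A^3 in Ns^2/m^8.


Compute the numerator:
k * L * per = 0.0091 * 971 * 15.4
= 136.07594
Compute the denominator:
A^3 = 14.82^3 = 3254.952168
Resistance:
R = 136.07594 / 3254.952168
= 0.0418 Ns^2/m^8

0.0418 Ns^2/m^8


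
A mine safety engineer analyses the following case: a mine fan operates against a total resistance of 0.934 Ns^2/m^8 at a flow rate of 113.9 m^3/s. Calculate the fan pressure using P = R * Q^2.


Compute Q^2:
Q^2 = 113.9^2 = 12973.21
Compute pressure:
P = R * Q^2 = 0.934 * 12973.21
= 12116.9781 Pa

12116.9781 Pa


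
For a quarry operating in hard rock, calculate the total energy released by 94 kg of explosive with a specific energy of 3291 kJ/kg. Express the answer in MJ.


309.354 MJ

Energy = mass * specific_energy / 1000
= 94 * 3291 / 1000
= 309354 / 1000
= 309.354 MJ


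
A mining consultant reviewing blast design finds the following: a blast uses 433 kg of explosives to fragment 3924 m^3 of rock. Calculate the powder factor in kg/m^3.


Powder factor = explosive mass / rock volume
= 433 / 3924
= 0.1103 kg/m^3

0.1103 kg/m^3


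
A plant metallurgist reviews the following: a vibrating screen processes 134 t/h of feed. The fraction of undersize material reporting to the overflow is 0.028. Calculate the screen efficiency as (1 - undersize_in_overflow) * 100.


Screen efficiency = (1 - fraction of undersize in overflow) * 100
= (1 - 0.028) * 100
= 0.972 * 100
= 97.2%

97.2%


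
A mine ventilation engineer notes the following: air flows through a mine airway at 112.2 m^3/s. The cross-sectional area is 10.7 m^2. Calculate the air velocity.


10.486 m/s

Velocity = flow rate / cross-sectional area
= 112.2 / 10.7
= 10.486 m/s


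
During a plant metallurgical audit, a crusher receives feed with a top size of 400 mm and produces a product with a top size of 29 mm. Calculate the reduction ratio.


Reduction ratio = feed size / product size
= 400 / 29
= 13.7931

13.7931


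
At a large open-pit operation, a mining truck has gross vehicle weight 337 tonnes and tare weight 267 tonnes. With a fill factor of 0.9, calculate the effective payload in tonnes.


63.0 tonnes

Maximum payload = gross - tare
= 337 - 267 = 70 tonnes
Effective payload = max payload * fill factor
= 70 * 0.9
= 63.0 tonnes


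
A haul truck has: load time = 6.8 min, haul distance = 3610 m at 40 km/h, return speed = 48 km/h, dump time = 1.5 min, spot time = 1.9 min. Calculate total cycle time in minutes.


20.1275 min

Convert haul speed to m/min: 40 * 1000/60 = 666.6666667 m/min
Haul time = 3610 / 666.6666667 = 5.415 min
Convert return speed to m/min: 48 * 1000/60 = 800 m/min
Return time = 3610 / 800 = 4.5125 min
Total cycle time:
= 6.8 + 5.415 + 1.5 + 4.5125 + 1.9
= 20.1275 min


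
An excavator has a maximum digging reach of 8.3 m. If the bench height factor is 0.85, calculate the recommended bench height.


7.055 m

Bench height = reach * factor
= 8.3 * 0.85
= 7.055 m


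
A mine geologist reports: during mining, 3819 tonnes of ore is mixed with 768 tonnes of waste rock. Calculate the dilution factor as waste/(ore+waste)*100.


Total material = ore + waste
= 3819 + 768 = 4587 tonnes
Dilution = waste / total * 100
= 768 / 4587 * 100
= 0.1674296926 * 100
= 16.743%

16.743%


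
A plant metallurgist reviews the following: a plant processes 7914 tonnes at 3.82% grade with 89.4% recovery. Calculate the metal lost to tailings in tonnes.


Total metal in feed:
= 7914 * 3.82 / 100 = 302.3148 tonnes
Metal recovered:
= 302.3148 * 89.4 / 100 = 270.2694312 tonnes
Metal lost to tailings:
= 302.3148 - 270.2694312
= 32.0454 tonnes

32.0454 tonnes


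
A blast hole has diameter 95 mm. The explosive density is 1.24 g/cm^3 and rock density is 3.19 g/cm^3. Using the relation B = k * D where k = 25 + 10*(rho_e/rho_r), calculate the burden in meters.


2.7443 m

First, compute k:
rho_e / rho_r = 1.24 / 3.19 = 0.3887147335
k = 25 + 10 * 0.3887147335 = 28.88714734
Then, compute burden:
B = k * D / 1000 = 28.88714734 * 95 / 1000
= 2744.278997 / 1000
= 2.7443 m


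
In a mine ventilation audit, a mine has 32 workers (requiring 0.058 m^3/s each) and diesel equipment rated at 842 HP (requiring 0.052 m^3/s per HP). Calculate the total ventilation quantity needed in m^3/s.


Airflow for workers:
Q_people = 32 * 0.058 = 1.856 m^3/s
Airflow for diesel equipment:
Q_diesel = 842 * 0.052 = 43.784 m^3/s
Total ventilation:
Q_total = 1.856 + 43.784
= 45.64 m^3/s

45.64 m^3/s


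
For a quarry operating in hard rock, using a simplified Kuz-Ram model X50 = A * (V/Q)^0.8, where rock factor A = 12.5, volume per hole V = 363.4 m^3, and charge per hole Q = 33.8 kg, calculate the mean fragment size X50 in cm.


Compute V/Q:
V/Q = 363.4 / 33.8 = 10.75147929
Raise to the power 0.8:
(V/Q)^0.8 = 10.75147929^0.8 = 6.686126332
Multiply by A:
X50 = 12.5 * 6.686126332
= 83.5766 cm

83.5766 cm


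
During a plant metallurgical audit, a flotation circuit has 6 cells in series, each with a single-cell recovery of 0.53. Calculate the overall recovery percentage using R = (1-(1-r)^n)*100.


98.9221%

Complement of single-cell recovery:
1 - r = 1 - 0.53 = 0.47
Raise to power n:
(1 - r)^6 = 0.47^6 = 0.01077921533
Overall recovery:
R = (1 - 0.01077921533) * 100
= 98.9221%


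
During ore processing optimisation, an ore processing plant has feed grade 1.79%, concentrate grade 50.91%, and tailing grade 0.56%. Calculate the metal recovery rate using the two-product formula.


69.4793%

Using the two-product formula:
R = 100 * c * (f - t) / (f * (c - t))
Numerator = 100 * 50.91 * (1.79 - 0.56)
= 100 * 50.91 * 1.23
= 6261.93
Denominator = 1.79 * (50.91 - 0.56)
= 1.79 * 50.35
= 90.1265
R = 6261.93 / 90.1265
= 69.4793%


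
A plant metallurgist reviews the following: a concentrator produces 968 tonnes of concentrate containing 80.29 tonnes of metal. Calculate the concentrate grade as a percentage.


Grade = (metal in concentrate / concentrate mass) * 100
= (80.29 / 968) * 100
= 0.08294421488 * 100
= 8.2944%

8.2944%


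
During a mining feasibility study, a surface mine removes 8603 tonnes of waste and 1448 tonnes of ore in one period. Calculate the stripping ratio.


Stripping ratio = waste tonnage / ore tonnage
= 8603 / 1448
= 5.9413

5.9413


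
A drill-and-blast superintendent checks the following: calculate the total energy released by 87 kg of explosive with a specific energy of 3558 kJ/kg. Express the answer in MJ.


Energy = mass * specific_energy / 1000
= 87 * 3558 / 1000
= 309546 / 1000
= 309.546 MJ

309.546 MJ


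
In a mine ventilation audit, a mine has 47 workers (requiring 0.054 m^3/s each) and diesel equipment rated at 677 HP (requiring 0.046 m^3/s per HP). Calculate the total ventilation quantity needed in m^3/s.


33.68 m^3/s

Airflow for workers:
Q_people = 47 * 0.054 = 2.538 m^3/s
Airflow for diesel equipment:
Q_diesel = 677 * 0.046 = 31.142 m^3/s
Total ventilation:
Q_total = 2.538 + 31.142
= 33.68 m^3/s


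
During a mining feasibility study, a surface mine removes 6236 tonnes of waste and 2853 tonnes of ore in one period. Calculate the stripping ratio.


Stripping ratio = waste tonnage / ore tonnage
= 6236 / 2853
= 2.1858

2.1858


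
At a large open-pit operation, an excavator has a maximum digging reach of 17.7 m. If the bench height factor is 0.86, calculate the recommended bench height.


15.222 m

Bench height = reach * factor
= 17.7 * 0.86
= 15.222 m


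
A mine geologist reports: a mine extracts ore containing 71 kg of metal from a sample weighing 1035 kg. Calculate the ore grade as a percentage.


6.8599%

Ore grade = (metal mass / ore mass) * 100
= (71 / 1035) * 100
= 0.06859903382 * 100
= 6.8599%


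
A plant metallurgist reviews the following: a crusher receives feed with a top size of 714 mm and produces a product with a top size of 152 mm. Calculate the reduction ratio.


4.6974

Reduction ratio = feed size / product size
= 714 / 152
= 4.6974


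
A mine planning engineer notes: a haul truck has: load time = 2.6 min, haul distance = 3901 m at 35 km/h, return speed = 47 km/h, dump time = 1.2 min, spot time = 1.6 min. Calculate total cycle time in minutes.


Convert haul speed to m/min: 35 * 1000/60 = 583.3333333 m/min
Haul time = 3901 / 583.3333333 = 6.687428571 min
Convert return speed to m/min: 47 * 1000/60 = 783.3333333 m/min
Return time = 3901 / 783.3333333 = 4.98 min
Total cycle time:
= 2.6 + 6.687428571 + 1.2 + 4.98 + 1.6
= 17.0674 min

17.0674 min


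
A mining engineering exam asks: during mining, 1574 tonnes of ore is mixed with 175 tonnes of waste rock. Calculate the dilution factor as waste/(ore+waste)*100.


Total material = ore + waste
= 1574 + 175 = 1749 tonnes
Dilution = waste / total * 100
= 175 / 1749 * 100
= 0.1000571755 * 100
= 10.0057%

10.0057%


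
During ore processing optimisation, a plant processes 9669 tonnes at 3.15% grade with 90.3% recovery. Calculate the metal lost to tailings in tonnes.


Total metal in feed:
= 9669 * 3.15 / 100 = 304.5735 tonnes
Metal recovered:
= 304.5735 * 90.3 / 100 = 275.0298705 tonnes
Metal lost to tailings:
= 304.5735 - 275.0298705
= 29.5436 tonnes

29.5436 tonnes


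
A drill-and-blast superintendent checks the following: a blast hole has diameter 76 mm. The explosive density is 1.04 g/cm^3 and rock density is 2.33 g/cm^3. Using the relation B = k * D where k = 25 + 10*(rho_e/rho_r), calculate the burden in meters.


2.2392 m

First, compute k:
rho_e / rho_r = 1.04 / 2.33 = 0.4463519313
k = 25 + 10 * 0.4463519313 = 29.46351931
Then, compute burden:
B = k * D / 1000 = 29.46351931 * 76 / 1000
= 2239.227468 / 1000
= 2.2392 m


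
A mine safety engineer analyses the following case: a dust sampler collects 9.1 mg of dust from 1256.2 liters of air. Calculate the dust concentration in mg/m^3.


Convert liters to m^3: 1 m^3 = 1000 L
Concentration = mass / volume * 1000
= 9.1 / 1256.2 * 1000
= 0.007244069416 * 1000
= 7.2441 mg/m^3

7.2441 mg/m^3


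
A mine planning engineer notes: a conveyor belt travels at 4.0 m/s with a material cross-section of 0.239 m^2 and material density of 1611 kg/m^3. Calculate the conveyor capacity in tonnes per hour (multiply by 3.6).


Volumetric flow = speed * area
= 4.0 * 0.239 = 0.956 m^3/s
Mass flow = volumetric * density
= 0.956 * 1611 = 1540.116 kg/s
Convert to t/h: multiply by 3.6
Capacity = 1540.116 * 3.6
= 5544.4176 t/h

5544.4176 t/h


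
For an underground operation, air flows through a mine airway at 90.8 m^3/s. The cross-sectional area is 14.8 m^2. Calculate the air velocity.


Velocity = flow rate / cross-sectional area
= 90.8 / 14.8
= 6.1351 m/s

6.1351 m/s


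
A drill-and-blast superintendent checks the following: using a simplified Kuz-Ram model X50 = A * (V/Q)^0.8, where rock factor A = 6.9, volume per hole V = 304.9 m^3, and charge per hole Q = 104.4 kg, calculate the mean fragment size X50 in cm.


Compute V/Q:
V/Q = 304.9 / 104.4 = 2.920498084
Raise to the power 0.8:
(V/Q)^0.8 = 2.920498084^0.8 = 2.357032336
Multiply by A:
X50 = 6.9 * 2.357032336
= 16.2635 cm

16.2635 cm


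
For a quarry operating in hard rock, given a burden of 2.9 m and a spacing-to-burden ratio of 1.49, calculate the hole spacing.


Spacing = burden * ratio
= 2.9 * 1.49
= 4.321 m

4.321 m


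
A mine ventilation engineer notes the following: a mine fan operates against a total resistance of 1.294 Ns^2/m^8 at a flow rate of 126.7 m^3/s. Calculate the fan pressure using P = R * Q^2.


20772.4397 Pa

Compute Q^2:
Q^2 = 126.7^2 = 16052.89
Compute pressure:
P = R * Q^2 = 1.294 * 16052.89
= 20772.4397 Pa


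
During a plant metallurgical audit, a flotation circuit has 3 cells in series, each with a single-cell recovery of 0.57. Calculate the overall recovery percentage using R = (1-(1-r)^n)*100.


92.0493%

Complement of single-cell recovery:
1 - r = 1 - 0.57 = 0.43
Raise to power n:
(1 - r)^3 = 0.43^3 = 0.079507
Overall recovery:
R = (1 - 0.079507) * 100
= 92.0493%


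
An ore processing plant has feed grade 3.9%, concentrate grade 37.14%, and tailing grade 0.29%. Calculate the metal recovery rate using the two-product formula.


93.2926%

Using the two-product formula:
R = 100 * c * (f - t) / (f * (c - t))
Numerator = 100 * 37.14 * (3.9 - 0.29)
= 100 * 37.14 * 3.61
= 13407.54
Denominator = 3.9 * (37.14 - 0.29)
= 3.9 * 36.85
= 143.715
R = 13407.54 / 143.715
= 93.2926%


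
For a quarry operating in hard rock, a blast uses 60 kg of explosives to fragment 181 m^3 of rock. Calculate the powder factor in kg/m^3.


Powder factor = explosive mass / rock volume
= 60 / 181
= 0.3315 kg/m^3

0.3315 kg/m^3


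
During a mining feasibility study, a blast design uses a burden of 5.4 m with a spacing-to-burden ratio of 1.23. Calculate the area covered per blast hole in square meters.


First, find the spacing:
Spacing = burden * ratio = 5.4 * 1.23
= 6.642 m
Then, calculate the area:
Area = burden * spacing = 5.4 * 6.642
= 35.8668 m^2

35.8668 m^2


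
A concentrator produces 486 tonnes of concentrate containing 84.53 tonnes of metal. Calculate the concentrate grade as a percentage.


17.393%

Grade = (metal in concentrate / concentrate mass) * 100
= (84.53 / 486) * 100
= 0.1739300412 * 100
= 17.393%


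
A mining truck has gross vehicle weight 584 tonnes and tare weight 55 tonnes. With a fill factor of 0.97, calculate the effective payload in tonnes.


Maximum payload = gross - tare
= 584 - 55 = 529 tonnes
Effective payload = max payload * fill factor
= 529 * 0.97
= 513.13 tonnes

513.13 tonnes


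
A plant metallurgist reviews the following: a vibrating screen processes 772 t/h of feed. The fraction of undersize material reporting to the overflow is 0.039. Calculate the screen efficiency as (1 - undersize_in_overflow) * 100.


Screen efficiency = (1 - fraction of undersize in overflow) * 100
= (1 - 0.039) * 100
= 0.961 * 100
= 96.1%

96.1%


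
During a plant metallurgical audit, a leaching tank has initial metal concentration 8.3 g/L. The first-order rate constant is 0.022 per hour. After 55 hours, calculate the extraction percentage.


Compute the exponent:
-k * t = -0.022 * 55 = -1.21
Remaining concentration:
C = 8.3 * exp(-1.21)
= 8.3 * 0.2981972794
= 2.475037419 g/L
Extracted = 8.3 - 2.475037419 = 5.824962581 g/L
Extraction % = 5.824962581 / 8.3 * 100
= 70.1803%

70.1803%


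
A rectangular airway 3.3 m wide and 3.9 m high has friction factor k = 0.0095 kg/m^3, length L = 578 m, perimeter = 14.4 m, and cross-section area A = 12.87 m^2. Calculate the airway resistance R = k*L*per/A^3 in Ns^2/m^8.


0.0371 Ns^2/m^8

Compute the numerator:
k * L * per = 0.0095 * 578 * 14.4
= 79.0704
Compute the denominator:
A^3 = 12.87^3 = 2131.746903
Resistance:
R = 79.0704 / 2131.746903
= 0.0371 Ns^2/m^8


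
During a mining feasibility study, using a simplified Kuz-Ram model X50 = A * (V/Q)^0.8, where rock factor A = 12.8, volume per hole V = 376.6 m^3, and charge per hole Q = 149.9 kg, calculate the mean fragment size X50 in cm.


Compute V/Q:
V/Q = 376.6 / 149.9 = 2.512341561
Raise to the power 0.8:
(V/Q)^0.8 = 2.512341561^0.8 = 2.089598974
Multiply by A:
X50 = 12.8 * 2.089598974
= 26.7469 cm

26.7469 cm


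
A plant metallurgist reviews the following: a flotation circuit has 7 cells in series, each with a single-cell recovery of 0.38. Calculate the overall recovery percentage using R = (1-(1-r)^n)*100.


96.4784%

Complement of single-cell recovery:
1 - r = 1 - 0.38 = 0.62
Raise to power n:
(1 - r)^7 = 0.62^7 = 0.03521614606
Overall recovery:
R = (1 - 0.03521614606) * 100
= 96.4784%


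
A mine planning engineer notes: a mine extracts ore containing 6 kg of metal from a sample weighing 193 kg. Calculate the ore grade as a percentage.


Ore grade = (metal mass / ore mass) * 100
= (6 / 193) * 100
= 0.0310880829 * 100
= 3.1088%

3.1088%


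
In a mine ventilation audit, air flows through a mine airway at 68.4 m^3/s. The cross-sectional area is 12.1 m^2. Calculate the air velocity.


5.6529 m/s

Velocity = flow rate / cross-sectional area
= 68.4 / 12.1
= 5.6529 m/s


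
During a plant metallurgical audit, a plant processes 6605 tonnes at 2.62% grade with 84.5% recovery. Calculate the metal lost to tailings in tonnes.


26.8229 tonnes

Total metal in feed:
= 6605 * 2.62 / 100 = 173.051 tonnes
Metal recovered:
= 173.051 * 84.5 / 100 = 146.228095 tonnes
Metal lost to tailings:
= 173.051 - 146.228095
= 26.8229 tonnes


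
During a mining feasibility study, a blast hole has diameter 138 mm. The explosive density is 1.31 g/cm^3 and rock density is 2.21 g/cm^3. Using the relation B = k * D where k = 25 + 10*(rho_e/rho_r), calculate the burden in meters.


4.268 m

First, compute k:
rho_e / rho_r = 1.31 / 2.21 = 0.592760181
k = 25 + 10 * 0.592760181 = 30.92760181
Then, compute burden:
B = k * D / 1000 = 30.92760181 * 138 / 1000
= 4268.00905 / 1000
= 4.268 m


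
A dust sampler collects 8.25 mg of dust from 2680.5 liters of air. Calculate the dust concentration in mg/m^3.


Convert liters to m^3: 1 m^3 = 1000 L
Concentration = mass / volume * 1000
= 8.25 / 2680.5 * 1000
= 0.003077783996 * 1000
= 3.0778 mg/m^3

3.0778 mg/m^3


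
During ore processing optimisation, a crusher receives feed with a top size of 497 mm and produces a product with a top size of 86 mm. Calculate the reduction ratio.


Reduction ratio = feed size / product size
= 497 / 86
= 5.7791

5.7791


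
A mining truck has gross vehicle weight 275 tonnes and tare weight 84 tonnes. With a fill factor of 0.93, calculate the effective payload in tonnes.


177.63 tonnes

Maximum payload = gross - tare
= 275 - 84 = 191 tonnes
Effective payload = max payload * fill factor
= 191 * 0.93
= 177.63 tonnes


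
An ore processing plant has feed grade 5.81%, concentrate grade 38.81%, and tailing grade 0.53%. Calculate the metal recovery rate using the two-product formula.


92.136%

Using the two-product formula:
R = 100 * c * (f - t) / (f * (c - t))
Numerator = 100 * 38.81 * (5.81 - 0.53)
= 100 * 38.81 * 5.28
= 20491.68
Denominator = 5.81 * (38.81 - 0.53)
= 5.81 * 38.28
= 222.4068
R = 20491.68 / 222.4068
= 92.136%
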